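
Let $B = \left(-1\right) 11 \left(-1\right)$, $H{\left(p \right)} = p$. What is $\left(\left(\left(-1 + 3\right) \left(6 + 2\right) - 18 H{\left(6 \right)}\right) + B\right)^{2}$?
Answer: $6561$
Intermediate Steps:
$B = 11$ ($B = \left(-11\right) \left(-1\right) = 11$)
$\left(\left(\left(-1 + 3\right) \left(6 + 2\right) - 18 H{\left(6 \right)}\right) + B\right)^{2} = \left(\left(\left(-1 + 3\right) \left(6 + 2\right) - 108\right) + 11\right)^{2} = \left(\left(2 \cdot 8 - 108\right) + 11\right)^{2} = \left(\left(16 - 108\right) + 11\right)^{2} = \left(-92 + 11\right)^{2} = \left(-81\right)^{2} = 6561$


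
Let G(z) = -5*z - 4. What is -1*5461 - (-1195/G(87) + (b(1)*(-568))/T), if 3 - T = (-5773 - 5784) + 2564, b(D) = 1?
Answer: -5394330588/987311 ≈ -5463.7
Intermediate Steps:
T = 8996 (T = 3 - ((-5773 - 5784) + 2564) = 3 - (-11557 + 2564) = 3 - 1*(-8993) = 3 + 8993 = 8996)
G(z) = -4 - 5*z
-1*5461 - (-1195/G(87) + (b(1)*(-568))/T) = -1*5461 - (-1195/(-4 - 5*87) + (1*(-568))/8996) = -5461 - (-1195/(-4 - 435) - 568*1/8996) = -5461 - (-1195/(-439) - 142/2249) = -5461 - (-1195*(-1/439) - 142/2249) = -5461 - (1195/439 - 142/2249) = -5461 - 1*2625217/987311 = -5461 - 2625217/987311 = -5394330588/987311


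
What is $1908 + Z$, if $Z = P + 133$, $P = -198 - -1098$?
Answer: $2941$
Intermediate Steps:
$P = 900$ ($P = -198 + 1098 = 900$)
$Z = 1033$ ($Z = 900 + 133 = 1033$)
$1908 + Z = 1908 + 1033 = 2941$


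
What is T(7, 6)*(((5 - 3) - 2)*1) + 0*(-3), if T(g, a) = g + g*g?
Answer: 0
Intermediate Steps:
T(g, a) = g + g**2
T(7, 6)*(((5 - 3) - 2)*1) + 0*(-3) = (7*(1 + 7))*(((5 - 3) - 2)*1) + 0*(-3) = (7*8)*((2 - 2)*1) + 0 = 56*(0*1) + 0 = 56*0 + 0 = 0 + 0 = 0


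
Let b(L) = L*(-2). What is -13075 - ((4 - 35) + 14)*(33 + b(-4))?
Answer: -12378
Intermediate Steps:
b(L) = -2*L
-13075 - ((4 - 35) + 14)*(33 + b(-4)) = -13075 - ((4 - 35) + 14)*(33 - 2*(-4)) = -13075 - (-31 + 14)*(33 + 8) = -13075 - (-17)*41 = -13075 - 1*(-697) = -13075 + 697 = -12378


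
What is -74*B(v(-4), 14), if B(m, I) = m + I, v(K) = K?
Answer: -740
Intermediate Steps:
B(m, I) = I + m
-74*B(v(-4), 14) = -74*(14 - 4) = -74*10 = -740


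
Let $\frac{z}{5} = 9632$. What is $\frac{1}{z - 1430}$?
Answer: $\frac{1}{46730} \approx 2.14 \cdot 10^{-5}$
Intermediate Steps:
$z = 48160$ ($z = 5 \cdot 9632 = 48160$)
$\frac{1}{z - 1430} = \frac{1}{48160 - 1430} = \frac{1}{46730}$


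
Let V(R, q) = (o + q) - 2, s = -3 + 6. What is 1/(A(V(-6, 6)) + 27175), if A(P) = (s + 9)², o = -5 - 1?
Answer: 1/27319 ≈ 3.6605e-5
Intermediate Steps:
o = -6
s = 3
V(R, q) = -8 + q (V(R, q) = (-6 + q) - 2 = -8 + q)
A(P) = 144 (A(P) = (3 + 9)² = 12² = 144)
1/(A(V(-6, 6)) + 27175) = 1/(144 + 27175) = 1/27319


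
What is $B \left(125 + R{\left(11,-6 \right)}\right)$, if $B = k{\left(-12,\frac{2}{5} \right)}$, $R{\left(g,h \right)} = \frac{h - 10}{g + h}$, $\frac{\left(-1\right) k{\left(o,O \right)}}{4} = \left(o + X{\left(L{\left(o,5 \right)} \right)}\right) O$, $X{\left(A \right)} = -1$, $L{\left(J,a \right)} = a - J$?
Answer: $\frac{63336}{25} \approx 2533.4$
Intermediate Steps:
$k{\left(o,O \right)} = - 4 O \left(-1 + o\right)$ ($k{\left(o,O \right)} = - 4 \left(o - 1\right) O = - 4 \left(-1 + o\right) O = - 4 O \left(-1 + o\right)$)
$R{\left(g,h \right)} = \frac{-10 + h}{g + h}$
$B = \frac{104}{5}$ ($B = 4 \cdot \frac{2}{5} \left(1 - -12\right) = 4 \cdot 2 \cdot \frac{1}{5} \left(1 + 12\right) = 4 \cdot \frac{2}{5} \cdot 13 = \frac{104}{5} \approx 20.8$)
$B \left(125 + R{\left(11,-6 \right)}\right) = \frac{104 \left(125 + \frac{-10 - 6}{11 - 6}\right)}{5} = \frac{104 \left(125 + \frac{1}{5} \left(-16\right)\right)}{5} = \frac{104 \left(125 - \frac{16}{5}\right)}{5} = \frac{104}{5} \cdot \frac{609}{5} = \frac{63336}{25}$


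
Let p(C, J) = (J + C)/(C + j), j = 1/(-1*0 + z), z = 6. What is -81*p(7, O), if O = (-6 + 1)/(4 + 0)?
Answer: -5589/86 ≈ -64.988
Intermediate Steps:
O = -5/4 ≈ -1.2500
j = ⅙ (j = 1/(-1*0 + 6) = 1/(0 + 6) = 1/6 = ⅙ ≈ 0.16667)
p(C, J) = (C + J)/(⅙ + C) (p(C, J) = (J + C)/(C + ⅙) = (C + J)/(⅙ + C))
-81*p(7, O) = -486*(7 - 5/4)/(1 + 6*7) = -486*23/((1 + 42)*4) = -486*23/(43*4) = -81*69/86 = -5589/86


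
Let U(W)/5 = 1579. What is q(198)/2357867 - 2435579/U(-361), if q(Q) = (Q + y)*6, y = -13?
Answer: -5742762586543/18615359965 ≈ -308.50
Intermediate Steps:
U(W) = 7895 (U(W) = 5*1579 = 7895)
q(Q) = -78 + 6*Q (q(Q) = (Q - 13)*6 = (-13 + Q)*6 = -78 + 6*Q)
q(198)/2357867 - 2435579/U(-361) = (-78 + 6*198)/2357867 - 2435579/7895 = (-78 + 1188)*(1/2357867) - 2435579*1/7895 = 1110*(1/2357867) - 2435579/7895 = 1110/2357867 - 2435579/7895 = -5742762586543/18615359965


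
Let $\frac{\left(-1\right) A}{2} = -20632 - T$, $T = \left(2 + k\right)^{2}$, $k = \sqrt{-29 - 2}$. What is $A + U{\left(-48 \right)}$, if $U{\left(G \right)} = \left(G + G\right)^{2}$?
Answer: $50426 + 8 i \sqrt{31} \approx 50426.0 + 44.542 i$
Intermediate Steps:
$k = i \sqrt{31}$ ($k = \sqrt{-31} = i \sqrt{31} \approx 5.5678 i$)
$U{\left(G \right)} = 4 G^{2}$ ($U{\left(G \right)} = \left(2 G\right)^{2} = 4 G^{2}$)
$T = \left(2 + i \sqrt{31}\right)^{2} \approx -27.0 + 22.271 i$
$A = 41264 + 2 \left(2 + i \sqrt{31}\right)^{2}$ ($A = - 2 \left(-20632 - \left(2 + i \sqrt{31}\right)^{2}\right) = 41264 + 2 \left(2 + i \sqrt{31}\right)^{2} \approx 41210.0 + 44.542 i$)
$A + U{\left(-48 \right)} = \left(41210 + 8 i \sqrt{31}\right) + 4 \left(-48\right)^{2} = \left(41210 + 8 i \sqrt{31}\right) + 4 \cdot 2304 = \left(41210 + 8 i \sqrt{31}\right) + 9216 = 50426 + 8 i \sqrt{31}$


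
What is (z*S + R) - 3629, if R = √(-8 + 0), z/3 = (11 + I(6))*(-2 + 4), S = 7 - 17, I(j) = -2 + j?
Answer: -4529 + 2*I*√2 ≈ -4529.0 + 2.8284*I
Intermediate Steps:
S = -10
z = 90 (z = 3*((11 + (-2 + 6))*(-2 + 4)) = 3*((11 + 4)*2) = 3*(15*2) = 3*30 = 90)
R = 2*I*√2 (R = √(-8) = 2*I*√2 ≈ 2.8284*I)
(z*S + R) - 3629 = (90*(-10) + 2*I*√2) - 3629 = (-900 + 2*I*√2) - 3629 = -4529 + 2*I*√2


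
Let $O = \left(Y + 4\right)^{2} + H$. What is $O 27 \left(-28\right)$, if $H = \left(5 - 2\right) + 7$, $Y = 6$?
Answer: $-83160$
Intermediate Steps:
$H = 10$ ($H = 3 + 7 = 10$)
$O = 110$ ($O = \left(6 + 4\right)^{2} + 10 = 10^{2} + 10 = 100 + 10 = 110$)
$O 27 \left(-28\right) = 110 \cdot 27 \left(-28\right) = 2970 \left(-28\right) = -83160$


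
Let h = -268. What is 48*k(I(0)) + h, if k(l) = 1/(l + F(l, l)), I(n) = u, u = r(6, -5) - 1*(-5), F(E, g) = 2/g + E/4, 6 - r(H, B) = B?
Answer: -42764/161 ≈ -265.61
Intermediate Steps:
r(H, B) = 6 - B
F(E, g) = 2/g + E/4 (F(E, g) = 2/g + E*(1/4) = 2/g + E/4)
u = 16 (u = (6 - 1*(-5)) - 1*(-5) = (6 + 5) + 5 = 11 + 5 = 16)
I(n) = 16
k(l) = 1/(2/l + 5*l/4) (k(l) = 1/(l + (2/l + l/4)) = 1/(2/l + 5*l/4))
48*k(I(0)) + h = 48*(4*16/(8 + 5*16**2)) - 268 = 48*(4*16/(8 + 5*256)) - 268 = 48*(4*16/(8 + 1280)) - 268 = 48*(4*16/1288) - 268 = 48*(4*16*(1/1288)) - 268 = 48*(8/161) - 268 = 384/161 - 268 = -42764/161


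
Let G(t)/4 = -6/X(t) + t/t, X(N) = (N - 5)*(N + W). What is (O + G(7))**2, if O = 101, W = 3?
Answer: 269361/25 ≈ 10774.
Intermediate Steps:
X(N) = (-5 + N)*(3 + N) (X(N) = (N - 5)*(N + 3) = (-5 + N)*(3 + N))
G(t) = 4 - 24/(-15 + t**2 - 2*t) (G(t) = 4*(-6/(-15 + t**2 - 2*t) + t/t) = 4*(-6/(-15 + t**2 - 2*t) + 1) = 4*(1 - 6/(-15 + t**2 - 2*t)) = 4 - 24/(-15 + t**2 - 2*t))
(O + G(7))**2 = (101 + 4*(-21 + 7**2 - 2*7)/(-15 + 7**2 - 2*7))**2 = (101 + 4*(-21 + 49 - 14)/(-15 + 49 - 14))**2 = (101 + 4*14/20)**2 = (101 + 4*(1/20)*14)**2 = (101 + 14/5)**2 = (519/5)**2 = 269361/25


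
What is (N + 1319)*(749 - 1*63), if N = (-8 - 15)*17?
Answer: 636608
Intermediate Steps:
N = -391 (N = -23*17 = -391)
(N + 1319)*(749 - 1*63) = (-391 + 1319)*(749 - 1*63) = 928*(749 - 63) = 928*686 = 636608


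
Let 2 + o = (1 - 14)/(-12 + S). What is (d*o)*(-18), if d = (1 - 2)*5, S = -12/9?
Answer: -369/4 ≈ -92.250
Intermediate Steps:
S = -4/3 (S = -12*1/9 = -4/3 ≈ -1.3333)
o = -41/40 (o = -2 + (1 - 14)/(-12 - 4/3) = -2 - 13/(-40/3) = -2 - 13*(-3/40) = -2 + 39/40 = -41/40 ≈ -1.0250)
d = -5 (d = -1*5 = -5)
(d*o)*(-18) = -5*(-41/40)*(-18) = (41/8)*(-18) = -369/4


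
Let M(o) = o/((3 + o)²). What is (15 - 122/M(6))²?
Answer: 2663424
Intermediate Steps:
M(o) = o/(3 + o)²
(15 - 122/M(6))² = (15 - 122*(3 + 6)²/6)² = (15 - 122/(6/9²))² = (15 - 122/(6*(1/81)))² = (15 - 122/2/27)² = (15 - 122*27/2)² = (15 - 1647)² = (-1632)² = 2663424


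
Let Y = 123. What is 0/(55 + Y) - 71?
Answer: -71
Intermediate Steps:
0/(55 + Y) - 71 = 0/(55 + 123) - 71 = 0/178 - 71 = 0*(1/178) - 71 = 0 - 71 = -71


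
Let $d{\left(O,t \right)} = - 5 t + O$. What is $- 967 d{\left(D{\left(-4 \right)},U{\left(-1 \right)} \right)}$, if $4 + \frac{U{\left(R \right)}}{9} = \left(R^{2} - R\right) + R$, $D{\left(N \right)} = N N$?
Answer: $-146017$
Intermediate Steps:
$D{\left(N \right)} = N^{2}$
$U{\left(R \right)} = -36 + 9 R^{2}$ ($U{\left(R \right)} = -36 + 9 \left(\left(R^{2} - R\right) + R\right) = -36 + 9 R^{2}$)
$d{\left(O,t \right)} = O - 5 t$
$- 967 d{\left(D{\left(-4 \right)},U{\left(-1 \right)} \right)} = - 967 \left(\left(-4\right)^{2} - 5 \left(-36 + 9 \left(-1\right)^{2}\right)\right) = - 967 \left(16 - 5 \left(-36 + 9 \cdot 1\right)\right) = - 967 \left(16 - 5 \left(-36 + 9\right)\right) = - 967 \left(16 - -135\right) = - 967 \left(16 + 135\right) = \left(-967\right) 151 = -146017$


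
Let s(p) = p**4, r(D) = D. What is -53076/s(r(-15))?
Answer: -17692/16875 ≈ -1.0484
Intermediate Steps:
-53076/s(r(-15)) = -53076/((-15)**4) = -53076/50625 = -53076*1/50625 = -17692/16875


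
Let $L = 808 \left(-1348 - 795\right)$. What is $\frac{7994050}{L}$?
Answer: $- \frac{3997025}{865772} \approx -4.6167$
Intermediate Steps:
$L = -1731544$ ($L = 808 \left(-2143\right) = -1731544$)
$\frac{7994050}{L} = \frac{7994050}{-1731544} = 7994050 \left(- \frac{1}{1731544}\right) = - \frac{3997025}{865772}$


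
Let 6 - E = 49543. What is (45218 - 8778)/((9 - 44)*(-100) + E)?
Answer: -36440/46037 ≈ -0.79154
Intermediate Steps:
E = -49537 (E = 6 - 1*49543 = 6 - 49543 = -49537)
(45218 - 8778)/((9 - 44)*(-100) + E) = (45218 - 8778)/((9 - 44)*(-100) - 49537) = 36440/(-35*(-100) - 49537) = 36440/(3500 - 49537) = 36440/(-46037) = 36440*(-1/46037) = -36440/46037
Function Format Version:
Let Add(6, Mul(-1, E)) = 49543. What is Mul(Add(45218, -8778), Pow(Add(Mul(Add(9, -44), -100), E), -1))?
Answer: Rational(-36440, 46037) ≈ -0.79154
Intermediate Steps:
E = -49537 (E = Add(6, Mul(-1, 49543)) = Add(6, -49543) = -49537)
Mul(Add(45218, -8778), Pow(Add(Mul(Add(9, -44), -100), E), -1)) = Mul(Add(45218, -8778), Pow(Add(Mul(Add(9, -44), -100), -49537), -1)) = Mul(36440, Pow(Add(Mul(-35, -100), -49537), -1)) = Mul(36440, Pow(Add(3500, -49537), -1)) = Mul(36440, Pow(-46037, -1)) = Mul(36440, Rational(-1, 46037)) = Rational(-36440, 46037)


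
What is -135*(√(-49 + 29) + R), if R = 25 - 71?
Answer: 6210 - 270*I*√5 ≈ 6210.0 - 603.74*I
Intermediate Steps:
R = -46
-135*(√(-49 + 29) + R) = -135*(√(-49 + 29) - 46) = -135*(√(-20) - 46) = -135*(2*I*√5 - 46) = -135*(-46 + 2*I*√5) = 6210 - 270*I*√5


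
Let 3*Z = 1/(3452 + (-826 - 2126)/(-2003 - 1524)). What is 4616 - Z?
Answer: 168643100761/36534468 ≈ 4616.0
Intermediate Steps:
Z = 3527/36534468 (Z = 1/(3*(3452 + (-826 - 2126)/(-2003 - 1524))) = 1/(3*(3452 - 2952/(-3527))) = 1/(3*(3452 - 2952*(-1/3527))) = 1/(3*(3452 + 2952/3527)) = 1/(3*(12178156/3527)) = (⅓)*(3527/12178156) = 3527/36534468 ≈ 9.6539e-5)
4616 - Z = 4616 - 1*3527/36534468 = 4616 - 3527/36534468 = 168643100761/36534468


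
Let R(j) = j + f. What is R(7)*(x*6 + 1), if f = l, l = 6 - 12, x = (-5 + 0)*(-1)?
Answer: 31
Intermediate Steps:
x = 5 (x = -5*(-1) = 5)
l = -6
f = -6
R(j) = -6 + j (R(j) = j - 6 = -6 + j)
R(7)*(x*6 + 1) = (-6 + 7)*(5*6 + 1) = 1*(30 + 1) = 1*31 = 31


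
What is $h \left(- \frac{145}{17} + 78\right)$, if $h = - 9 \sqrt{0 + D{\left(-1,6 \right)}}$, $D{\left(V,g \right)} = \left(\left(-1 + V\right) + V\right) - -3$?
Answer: $0$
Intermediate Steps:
$D{\left(V,g \right)} = 2 + 2 V$ ($D{\left(V,g \right)} = \left(-1 + 2 V\right) + 3 = 2 + 2 V$)
$h = 0$ ($h = - 9 \sqrt{0 + \left(2 + 2 \left(-1\right)\right)} = - 9 \sqrt{0 + \left(2 - 2\right)} = - 9 \sqrt{0 + 0} = - 9 \sqrt{0} = \left(-9\right) 0 = 0$)
$h \left(- \frac{145}{17} + 78\right) = 0 \left(- \frac{145}{17} + 78\right) = 0 \cdot \frac{1181}{17} = 0$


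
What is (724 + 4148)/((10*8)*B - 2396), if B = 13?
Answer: -406/113 ≈ -3.5929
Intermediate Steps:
(724 + 4148)/((10*8)*B - 2396) = (724 + 4148)/((10*8)*13 - 2396) = 4872/(80*13 - 2396) = 4872/(1040 - 2396) = 4872/(-1356) = 4872*(-1/1356) = -406/113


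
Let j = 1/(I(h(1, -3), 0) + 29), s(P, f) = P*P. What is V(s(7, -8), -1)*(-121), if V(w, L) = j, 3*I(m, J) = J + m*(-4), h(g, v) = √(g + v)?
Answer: -2871/691 - 132*I*√2/691 ≈ -4.1548 - 0.27015*I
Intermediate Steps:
I(m, J) = -4*m/3 + J/3 (I(m, J) = (J + m*(-4))/3 = (J - 4*m)/3 = -4*m/3 + J/3)
s(P, f) = P²
j = 1/(29 - 4*I*√2/3) (j = 1/((-4*√(1 - 3)/3 + (⅓)*0) + 29) = 1/((-4*I*√2/3 + 0) + 29) = 1/(-4*I*√2/3 + 29) = 1/(29 - 4*I*√2/3) ≈ 0.034338 + 0.0022327*I)
V(w, L) = 261/7601 + 12*I*√2/7601
V(s(7, -8), -1)*(-121) = (261/7601 + 12*I*√2/7601)*(-121) = -2871/691 - 132*I*√2/691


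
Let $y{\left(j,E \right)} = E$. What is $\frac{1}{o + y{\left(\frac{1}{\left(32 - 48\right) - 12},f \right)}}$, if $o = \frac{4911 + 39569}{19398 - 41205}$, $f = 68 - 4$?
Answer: $\frac{21807}{1351168} \approx 0.016139$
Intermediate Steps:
$f = 64$ ($f = 68 - 4 = 64$)
$o = - \frac{44480}{21807}$ ($o = \frac{44480}{-21807} = 44480 \left(- \frac{1}{21807}\right) = - \frac{44480}{21807} \approx -2.0397$)
$\frac{1}{o + y{\left(\frac{1}{\left(32 - 48\right) - 12},f \right)}} = \frac{1}{- \frac{44480}{21807} + 64} = \frac{1}{\frac{1351168}{21807}} = \frac{21807}{1351168}$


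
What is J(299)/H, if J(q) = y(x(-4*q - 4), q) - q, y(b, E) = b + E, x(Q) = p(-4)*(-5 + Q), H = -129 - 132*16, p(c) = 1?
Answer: 1205/2241 ≈ 0.53771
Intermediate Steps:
H = -2241 (H = -129 - 2112 = -2241)
x(Q) = -5 + Q (x(Q) = 1*(-5 + Q) = -5 + Q)
y(b, E) = E + b
J(q) = -9 - 4*q (J(q) = (q + (-5 + (-4*q - 4))) - q = (q + (-5 + (-4 - 4*q))) - q = (q + (-9 - 4*q)) - q = (-9 - 3*q) - q = -9 - 4*q)
J(299)/H = (-9 - 4*299)/(-2241) = (-9 - 1196)*(-1/2241) = -1205*(-1/2241) = 1205/2241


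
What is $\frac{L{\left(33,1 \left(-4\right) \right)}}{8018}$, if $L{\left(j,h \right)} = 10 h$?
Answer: $- \frac{20}{4009} \approx -0.0049888$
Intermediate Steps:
$\frac{L{\left(33,1 \left(-4\right) \right)}}{8018} = \frac{10 \cdot 1 \left(-4\right)}{8018} = 10 \left(-4\right) \frac{1}{8018} = \left(-40\right) \frac{1}{8018} = - \frac{20}{4009}$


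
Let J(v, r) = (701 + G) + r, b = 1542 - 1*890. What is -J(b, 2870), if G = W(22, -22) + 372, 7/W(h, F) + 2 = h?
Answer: -78867/20 ≈ -3943.4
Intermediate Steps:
W(h, F) = 7/(-2 + h)
b = 652 (b = 1542 - 890 = 652)
G = 7447/20 (G = 7/(-2 + 22) + 372 = 7/20 + 372 = 7447/20 ≈ 372.35)
J(v, r) = 21467/20 + r (J(v, r) = (701 + 7447/20) + r = 21467/20 + r)
-J(b, 2870) = -(21467/20 + 2870) = -1*78867/20 = -78867/20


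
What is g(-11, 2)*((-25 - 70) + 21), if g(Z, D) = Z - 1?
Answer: 888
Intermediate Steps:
g(Z, D) = -1 + Z
g(-11, 2)*((-25 - 70) + 21) = (-1 - 11)*((-25 - 70) + 21) = -12*(-95 + 21) = -12*(-74) = 888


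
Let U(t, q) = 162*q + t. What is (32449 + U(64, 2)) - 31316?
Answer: 1521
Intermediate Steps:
U(t, q) = t + 162*q
(32449 + U(64, 2)) - 31316 = (32449 + (64 + 162*2)) - 31316 = (32449 + (64 + 324)) - 31316 = (32449 + 388) - 31316 = 32837 - 31316 = 1521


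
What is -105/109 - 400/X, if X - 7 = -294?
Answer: 13465/31283 ≈ 0.43043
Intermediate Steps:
X = -287 (X = 7 - 294 = -287)
-105/109 - 400/X = -105/109 - 400/(-287) = -105*1/109 - 400*(-1/287) = -105/109 + 400/287 = 13465/31283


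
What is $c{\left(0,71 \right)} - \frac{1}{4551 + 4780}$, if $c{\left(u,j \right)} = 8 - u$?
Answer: $\frac{74647}{9331} \approx 7.9999$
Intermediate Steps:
$c{\left(0,71 \right)} - \frac{1}{4551 + 4780} = \left(8 - 0\right) - \frac{1}{4551 + 4780} = \left(8 + 0\right) - \frac{1}{9331} = 8 - \frac{1}{9331} = \frac{74647}{9331}$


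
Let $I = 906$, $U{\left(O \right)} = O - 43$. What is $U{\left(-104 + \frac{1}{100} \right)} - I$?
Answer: $- \frac{105299}{100} \approx -1053.0$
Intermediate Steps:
$U{\left(O \right)} = -43 + O$ ($U{\left(O \right)} = O - 43 = -43 + O$)
$U{\left(-104 + \frac{1}{100} \right)} - I = \left(-43 - \left(104 - \frac{1}{100}\right)\right) - 906 = \left(-43 + \left(-104 + \frac{1}{100}\right)\right) - 906 = \left(-43 - \frac{10399}{100}\right) - 906 = - \frac{14699}{100} - 906 = - \frac{105299}{100}$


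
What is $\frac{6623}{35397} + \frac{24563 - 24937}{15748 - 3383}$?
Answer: $\frac{68654917}{437683905} \approx 0.15686$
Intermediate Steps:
$\frac{6623}{35397} + \frac{24563 - 24937}{15748 - 3383} = 6623 \cdot \frac{1}{35397} + \frac{24563 - 24937}{15748 - 3383} = \frac{6623}{35397} - \frac{374}{12365} = \frac{68654917}{437683905}$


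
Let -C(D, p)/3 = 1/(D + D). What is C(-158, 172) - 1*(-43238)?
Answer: 13663211/316 ≈ 43238.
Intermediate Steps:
C(D, p) = -3/(2*D) (C(D, p) = -3/(D + D) = -3*1/(2*D) = -3/(2*D))
C(-158, 172) - 1*(-43238) = -3/2/(-158) - 1*(-43238) = -3/2*(-1/158) + 43238 = 3/316 + 43238 = 13663211/316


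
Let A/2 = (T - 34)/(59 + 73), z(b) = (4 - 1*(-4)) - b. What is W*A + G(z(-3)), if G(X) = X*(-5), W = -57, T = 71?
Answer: -1913/22 ≈ -86.955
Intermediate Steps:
z(b) = 8 - b (z(b) = (4 + 4) - b = 8 - b)
A = 37/66 (A = 2*((71 - 34)/(59 + 73)) = 2*(37/132) = 37/66 ≈ 0.56061)
G(X) = -5*X
W*A + G(z(-3)) = -57*37/66 - 5*(8 - 1*(-3)) = -703/22 - 5*(8 + 3) = -703/22 - 5*11 = -703/22 - 55 = -1913/22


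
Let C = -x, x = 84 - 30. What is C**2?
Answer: 2916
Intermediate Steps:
x = 54
C = -54 (C = -1*54 = -54)
C**2 = (-54)**2 = 2916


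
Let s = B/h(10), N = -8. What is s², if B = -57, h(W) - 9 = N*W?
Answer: 3249/5041 ≈ 0.64452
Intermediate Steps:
h(W) = 9 - 8*W
s = 57/71 (s = -57/(9 - 8*10) = -57/(9 - 80) = -57/(-71) = -57*(-1/71) = 57/71 ≈ 0.80282)
s² = (57/71)² = 3249/5041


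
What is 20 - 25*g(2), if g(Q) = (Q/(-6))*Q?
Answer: 110/3 ≈ 36.667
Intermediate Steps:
g(Q) = -Q²/6 (g(Q) = (Q*(-⅙))*Q = (-Q/6)*Q = -Q²/6)
20 - 25*g(2) = 20 - (-25)*2²/6 = 20 - (-25)*4/6 = 20 - 25*(-⅔) = 20 + 50/3 = 110/3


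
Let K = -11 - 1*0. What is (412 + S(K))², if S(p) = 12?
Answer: 179776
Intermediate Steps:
K = -11 (K = -11 + 0 = -11)
(412 + S(K))² = (412 + 12)² = 424² = 179776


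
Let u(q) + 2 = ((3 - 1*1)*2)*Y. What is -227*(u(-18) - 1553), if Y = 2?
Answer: 351169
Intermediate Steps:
u(q) = 6 (u(q) = -2 + ((3 - 1*1)*2)*2 = -2 + ((3 - 1)*2)*2 = -2 + (2*2)*2 = -2 + 4*2 = -2 + 8 = 6)
-227*(u(-18) - 1553) = -227*(6 - 1553) = -227*(-1547) = 351169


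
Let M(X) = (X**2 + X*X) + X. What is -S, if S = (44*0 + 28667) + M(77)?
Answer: -40602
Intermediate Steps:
M(X) = X + 2*X**2 (M(X) = (X**2 + X**2) + X = 2*X**2 + X = X + 2*X**2)
S = 40602 (S = (44*0 + 28667) + 77*(1 + 2*77) = (0 + 28667) + 77*(1 + 154) = 28667 + 77*155 = 28667 + 11935 = 40602)
-S = -1*40602 = -40602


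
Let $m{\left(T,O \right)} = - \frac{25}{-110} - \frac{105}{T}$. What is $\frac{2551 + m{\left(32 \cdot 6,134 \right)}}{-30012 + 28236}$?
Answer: $- \frac{1795679}{1250304} \approx -1.4362$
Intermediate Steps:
$m{\left(T,O \right)} = \frac{5}{22} - \frac{105}{T}$ ($m{\left(T,O \right)} = \left(-25\right) \left(- \frac{1}{110}\right) - \frac{105}{T} = \frac{5}{22} - \frac{105}{T}$)
$\frac{2551 + m{\left(32 \cdot 6,134 \right)}}{-30012 + 28236} = \frac{2551 + \left(\frac{5}{22} - \frac{105}{32 \cdot 6}\right)}{-30012 + 28236} = \frac{2551 + \left(\frac{5}{22} - \frac{105}{192}\right)}{-1776} = \left(2551 + \left(\frac{5}{22} - \frac{35}{64}\right)\right) \left(- \frac{1}{1776}\right) = \left(2551 - \frac{225}{704}\right) \left(- \frac{1}{1776}\right) = \frac{1795679}{704} \left(- \frac{1}{1776}\right) = - \frac{1795679}{1250304}$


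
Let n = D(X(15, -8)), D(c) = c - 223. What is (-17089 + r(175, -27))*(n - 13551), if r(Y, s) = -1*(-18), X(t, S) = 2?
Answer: 235101812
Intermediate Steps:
r(Y, s) = 18
D(c) = -223 + c
n = -221 (n = -223 + 2 = -221)
(-17089 + r(175, -27))*(n - 13551) = (-17089 + 18)*(-221 - 13551) = -17071*(-13772) = 235101812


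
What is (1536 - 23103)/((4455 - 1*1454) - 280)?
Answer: -7189/907 ≈ -7.9261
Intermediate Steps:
(1536 - 23103)/((4455 - 1*1454) - 280) = -21567/((4455 - 1454) - 280) = -21567/(3001 - 280) = -21567/2721 = -21567*1/2721 = -7189/907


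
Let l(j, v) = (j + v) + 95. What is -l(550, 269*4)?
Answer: -1721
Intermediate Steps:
l(j, v) = 95 + j + v
-l(550, 269*4) = -(95 + 550 + 269*4) = -(95 + 550 + 1076) = -1*1721 = -1721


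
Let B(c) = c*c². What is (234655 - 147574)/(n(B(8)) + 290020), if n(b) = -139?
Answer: 29027/96627 ≈ 0.30040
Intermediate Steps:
B(c) = c³
(234655 - 147574)/(n(B(8)) + 290020) = (234655 - 147574)/(-139 + 290020) = 87081/289881 = 87081*(1/289881) = 29027/96627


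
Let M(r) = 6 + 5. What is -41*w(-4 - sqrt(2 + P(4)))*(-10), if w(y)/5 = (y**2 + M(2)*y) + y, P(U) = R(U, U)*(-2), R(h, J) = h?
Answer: -77900 - 8200*I*sqrt(6) ≈ -77900.0 - 20086.0*I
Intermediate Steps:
M(r) = 11
P(U) = -2*U (P(U) = U*(-2) = -2*U)
w(y) = 5*y**2 + 60*y (w(y) = 5*((y**2 + 11*y) + y) = 5*(y**2 + 12*y) = 5*y**2 + 60*y)
-41*w(-4 - sqrt(2 + P(4)))*(-10) = -205*(-4 - sqrt(2 - 2*4))*(12 + (-4 - sqrt(2 - 2*4)))*(-10) = -205*(-4 - sqrt(2 - 8))*(12 + (-4 - sqrt(2 - 8)))*(-10) = -205*(-4 - sqrt(-6))*(12 + (-4 - sqrt(-6)))*(-10) = -205*(-4 - I*sqrt(6))*(12 + (-4 - I*sqrt(6)))*(-10) = -205*(-4 - I*sqrt(6))*(8 - I*sqrt(6))*(-10) = 2050*(-4 - I*sqrt(6))*(8 - I*sqrt(6))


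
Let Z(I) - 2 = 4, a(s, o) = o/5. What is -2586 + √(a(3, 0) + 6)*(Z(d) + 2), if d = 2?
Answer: -2586 + 8*√6 ≈ -2566.4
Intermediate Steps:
a(s, o) = o/5 (a(s, o) = o*(⅕) = o/5)
Z(I) = 6 (Z(I) = 2 + 4 = 6)
-2586 + √(a(3, 0) + 6)*(Z(d) + 2) = -2586 + √((⅕)*0 + 6)*(6 + 2) = -2586 + √(0 + 6)*8 = -2586 + √6*8 = -2586 + 8*√6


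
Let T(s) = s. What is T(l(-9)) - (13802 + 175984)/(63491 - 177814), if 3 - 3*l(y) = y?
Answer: 647078/114323 ≈ 5.6601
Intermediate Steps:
l(y) = 1 - y/3
T(l(-9)) - (13802 + 175984)/(63491 - 177814) = (1 - 1/3*(-9)) - (13802 + 175984)/(63491 - 177814) = (1 + 3) - 189786/(-114323) = 4 - 189786*(-1)/114323 = 4 - 1*(-189786/114323) = 4 + 189786/114323 = 647078/114323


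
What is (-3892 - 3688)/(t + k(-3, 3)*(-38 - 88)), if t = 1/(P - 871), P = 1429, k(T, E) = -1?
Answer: -4229640/70309 ≈ -60.158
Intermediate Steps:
t = 1/558 (t = 1/(1429 - 871) = 1/558 ≈ 0.0017921)
(-3892 - 3688)/(t + k(-3, 3)*(-38 - 88)) = (-3892 - 3688)/(1/558 - (-38 - 88)) = -7580/(1/558 - 1*(-126)) = -7580/(1/558 + 126) = -7580/70309/558 = -7580*558/70309 = -4229640/70309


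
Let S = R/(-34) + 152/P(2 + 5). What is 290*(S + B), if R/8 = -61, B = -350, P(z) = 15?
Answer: -4814348/51 ≈ -94399.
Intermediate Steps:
R = -488 (R = 8*(-61) = -488)
S = 6244/255 (S = -488/(-34) + 152/15 = -488*(-1/34) + 152*(1/15) = 244/17 + 152/15 = 6244/255 ≈ 24.486)
290*(S + B) = 290*(6244/255 - 350) = 290*(-83006/255) = -4814348/51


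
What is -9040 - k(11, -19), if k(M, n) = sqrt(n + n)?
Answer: -9040 - I*sqrt(38) ≈ -9040.0 - 6.1644*I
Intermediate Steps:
k(M, n) = sqrt(2)*sqrt(n) (k(M, n) = sqrt(2*n) = sqrt(2)*sqrt(n))
-9040 - k(11, -19) = -9040 - sqrt(2)*sqrt(-19) = -9040 - sqrt(2)*I*sqrt(19) = -9040 - I*sqrt(38)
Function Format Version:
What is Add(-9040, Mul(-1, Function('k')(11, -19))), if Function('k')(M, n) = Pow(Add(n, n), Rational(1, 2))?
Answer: Add(-9040, Mul(-1, I, Pow(38, Rational(1, 2)))) ≈ Add(-9040.0, Mul(-6.1644, I))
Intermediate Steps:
Function('k')(M, n) = Mul(Pow(2, Rational(1, 2)), Pow(n, Rational(1, 2))) (Function('k')(M, n) = Pow(Mul(2, n), Rational(1, 2)) = Mul(Pow(2, Rational(1, 2)), Pow(n, Rational(1, 2))))
Add(-9040, Mul(-1, Function('k')(11, -19))) = Add(-9040, Mul(-1, Mul(Pow(2, Rational(1, 2)), Pow(-19, Rational(1, 2))))) = Add(-9040, Mul(-1, Mul(Pow(2, Rational(1, 2)), Mul(I, Pow(19, Rational(1, 2)))))) = Add(-9040, Mul(-1, Mul(I, Pow(38, Rational(1, 2))))) = Add(-9040, Mul(-1, I, Pow(38, Rational(1, 2))))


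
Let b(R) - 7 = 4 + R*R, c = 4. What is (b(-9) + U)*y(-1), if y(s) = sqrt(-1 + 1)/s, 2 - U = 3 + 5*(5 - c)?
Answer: 0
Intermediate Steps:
U = -6 (U = 2 - (3 + 5*(5 - 1*4)) = 2 - (3 + 5*(5 - 4)) = 2 - (3 + 5*1) = 2 - (3 + 5) = 2 - 1*8 = 2 - 8 = -6)
y(s) = 0 (y(s) = sqrt(0)/s = 0/s = 0)
b(R) = 11 + R**2 (b(R) = 7 + (4 + R*R) = 7 + (4 + R**2) = 11 + R**2)
(b(-9) + U)*y(-1) = ((11 + (-9)**2) - 6)*0 = ((11 + 81) - 6)*0 = (92 - 6)*0 = 86*0 = 0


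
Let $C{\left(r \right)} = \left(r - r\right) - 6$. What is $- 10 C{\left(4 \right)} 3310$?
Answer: $198600$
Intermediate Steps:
$C{\left(r \right)} = -6$ ($C{\left(r \right)} = 0 - 6 = -6$)
$- 10 C{\left(4 \right)} 3310 = \left(-10\right) \left(-6\right) 3310 = 60 \cdot 3310 = 198600$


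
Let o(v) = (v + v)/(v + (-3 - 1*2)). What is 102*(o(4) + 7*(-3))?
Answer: -2958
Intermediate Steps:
o(v) = 2*v/(-5 + v) (o(v) = (2*v)/(v + (-3 - 2)) = (2*v)/(v - 5) = (2*v)/(-5 + v) = 2*v/(-5 + v))
102*(o(4) + 7*(-3)) = 102*(2*4/(-5 + 4) + 7*(-3)) = 102*(2*4/(-1) - 21) = 102*(2*4*(-1) - 21) = 102*(-8 - 21) = 102*(-29) = -2958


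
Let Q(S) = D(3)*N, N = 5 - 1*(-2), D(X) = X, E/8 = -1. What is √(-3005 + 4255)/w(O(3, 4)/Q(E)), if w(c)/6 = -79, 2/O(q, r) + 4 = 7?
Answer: -25*√2/474 ≈ -0.074589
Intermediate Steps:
E = -8 (E = 8*(-1) = -8)
O(q, r) = ⅔ (O(q, r) = 2/(-4 + 7) = 2/3 = 2*(⅓) = ⅔)
N = 7 (N = 5 + 2 = 7)
Q(S) = 21 (Q(S) = 3*7 = 21)
w(c) = -474 (w(c) = 6*(-79) = -474)
√(-3005 + 4255)/w(O(3, 4)/Q(E)) = √(-3005 + 4255)/(-474) = √1250*(-1/474) = (25*√2)*(-1/474) = -25*√2/474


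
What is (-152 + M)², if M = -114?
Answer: 70756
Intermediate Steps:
(-152 + M)² = (-152 - 114)² = (-266)² = 70756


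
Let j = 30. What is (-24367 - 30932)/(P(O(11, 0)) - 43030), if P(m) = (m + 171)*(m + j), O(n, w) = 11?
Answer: 18433/11856 ≈ 1.5547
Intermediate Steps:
P(m) = (30 + m)*(171 + m) (P(m) = (m + 171)*(m + 30) = (171 + m)*(30 + m) = (30 + m)*(171 + m))
(-24367 - 30932)/(P(O(11, 0)) - 43030) = (-24367 - 30932)/((5130 + 11**2 + 201*11) - 43030) = -55299/((5130 + 121 + 2211) - 43030) = -55299/(7462 - 43030) = -55299/(-35568) = -55299*(-1/35568) = 18433/11856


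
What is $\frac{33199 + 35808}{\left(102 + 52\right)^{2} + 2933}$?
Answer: $\frac{69007}{26649} \approx 2.5895$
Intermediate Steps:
$\frac{33199 + 35808}{\left(102 + 52\right)^{2} + 2933} = \frac{69007}{154^{2} + 2933} = \frac{69007}{23716 + 2933} = \frac{69007}{26649}$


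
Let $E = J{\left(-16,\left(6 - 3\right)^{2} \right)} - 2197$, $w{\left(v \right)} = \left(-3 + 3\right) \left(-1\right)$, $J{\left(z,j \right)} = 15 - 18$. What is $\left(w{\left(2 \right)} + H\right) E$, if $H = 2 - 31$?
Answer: $63800$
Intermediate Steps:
$H = -29$
$J{\left(z,j \right)} = -3$ ($J{\left(z,j \right)} = 15 - 18 = -3$)
$w{\left(v \right)} = 0$ ($w{\left(v \right)} = 0 \left(-1\right) = 0$)
$E = -2200$ ($E = -3 - 2197 = -2200$)
$\left(w{\left(2 \right)} + H\right) E = \left(0 - 29\right) \left(-2200\right) = \left(-29\right) \left(-2200\right) = 63800$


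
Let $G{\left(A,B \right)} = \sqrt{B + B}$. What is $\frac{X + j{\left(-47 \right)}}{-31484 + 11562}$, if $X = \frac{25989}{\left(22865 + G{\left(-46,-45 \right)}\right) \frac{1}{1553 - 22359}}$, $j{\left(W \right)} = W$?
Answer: $\frac{353951368849}{297582492898} - \frac{811090701 i \sqrt{10}}{5207693625715} \approx 1.1894 - 0.00049252 i$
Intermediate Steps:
$G{\left(A,B \right)} = \sqrt{2} \sqrt{B}$ ($G{\left(A,B \right)} = \sqrt{2 B} = \sqrt{2} \sqrt{B}$)
$X = \frac{25989}{- \frac{22865}{20806} - \frac{3 i \sqrt{10}}{20806}}$ ($X = \frac{25989}{\left(22865 + \sqrt{2} \sqrt{-45}\right) \frac{1}{1553 - 22359}} = \frac{25989}{\left(22865 + \sqrt{2} \cdot 3 i \sqrt{5}\right) \frac{1}{-20806}} = \frac{25989}{\left(22865 + 3 i \sqrt{10}\right) \left(- \frac{1}{20806}\right)} = \frac{25989}{- \frac{22865}{20806} - \frac{3 i \sqrt{10}}{20806}} \approx -23649.0 + 9.812 i$)
$\frac{X + j{\left(-47 \right)}}{-31484 + 11562} = \frac{\left(- \frac{2472745183782}{104561663} + \frac{1622181402 i \sqrt{10}}{522808315}\right) - 47}{-31484 + 11562} = \frac{- \frac{2477659581943}{104561663} + \frac{1622181402 i \sqrt{10}}{522808315}}{-19922} = \left(- \frac{2477659581943}{104561663} + \frac{1622181402 i \sqrt{10}}{522808315}\right) \left(- \frac{1}{19922}\right) = \frac{353951368849}{297582492898} - \frac{811090701 i \sqrt{10}}{5207693625715}$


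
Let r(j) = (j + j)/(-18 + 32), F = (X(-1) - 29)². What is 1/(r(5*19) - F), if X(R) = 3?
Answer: -7/4637 ≈ -0.0015096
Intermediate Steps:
F = 676 (F = (3 - 29)² = (-26)² = 676)
r(j) = j/7 (r(j) = (2*j)/14 = (2*j)*(1/14) = j/7)
1/(r(5*19) - F) = 1/((5*19)/7 - 1*676) = 1/((⅐)*95 - 676) = 1/(95/7 - 676) = 1/(-4637/7) = -7/4637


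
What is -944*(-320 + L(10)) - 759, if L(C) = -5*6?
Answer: 329641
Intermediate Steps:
L(C) = -30
-944*(-320 + L(10)) - 759 = -944*(-320 - 30) - 759 = -944*(-350) - 759 = 330400 - 759 = 329641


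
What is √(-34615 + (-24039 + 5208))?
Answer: I*√53446 ≈ 231.18*I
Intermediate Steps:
√(-34615 + (-24039 + 5208)) = √(-34615 - 18831) = √(-53446) = I*√53446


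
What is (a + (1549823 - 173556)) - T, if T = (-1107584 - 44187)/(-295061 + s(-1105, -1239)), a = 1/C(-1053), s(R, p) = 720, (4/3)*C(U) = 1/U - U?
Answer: 112291939372727443/81591913882 ≈ 1.3763e+6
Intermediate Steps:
C(U) = -3*U/4 + 3/(4*U) (C(U) = 3*(1/U - U)/4 = -3*U/4 + 3/(4*U))
a = 351/277202 (a = 1/((3/4)*(1 - 1*(-1053)**2)/(-1053)) = 1/((3/4)*(-1/1053)*(1 - 1*1108809)) = 1/((3/4)*(-1/1053)*(1 - 1108809)) = 1/((3/4)*(-1/1053)*(-1108808)) = 1/(277202/351) = 351/277202 ≈ 0.0012662)
T = 1151771/294341 (T = (-1107584 - 44187)/(-295061 + 720) = -1151771/(-294341) = -1151771*(-1/294341) = 1151771/294341 ≈ 3.9130)
(a + (1549823 - 173556)) - T = (351/277202 + (1549823 - 173556)) - 1*1151771/294341 = (351/277202 + 1376267) - 1151771/294341 = 381503965285/277202 - 1151771/294341 = 112291939372727443/81591913882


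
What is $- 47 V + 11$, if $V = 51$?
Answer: $-2386$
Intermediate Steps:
$- 47 V + 11 = \left(-47\right) 51 + 11 = -2397 + 11 = -2386$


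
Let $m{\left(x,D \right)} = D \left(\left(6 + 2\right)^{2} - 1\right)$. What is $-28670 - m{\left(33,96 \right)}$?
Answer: $-34718$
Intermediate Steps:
$m{\left(x,D \right)} = 63 D$ ($m{\left(x,D \right)} = D \left(8^{2} - 1\right) = D \left(64 - 1\right) = D 63 = 63 D$)
$-28670 - m{\left(33,96 \right)} = -28670 - 63 \cdot 96 = -28670 - 6048 = -34718$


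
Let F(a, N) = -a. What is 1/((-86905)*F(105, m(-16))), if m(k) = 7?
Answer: 1/9125025 ≈ 1.0959e-7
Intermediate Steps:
1/((-86905)*F(105, m(-16))) = 1/((-86905)*((-1*105))) = -1/86905/(-105) = -1/86905*(-1/105) = 1/9125025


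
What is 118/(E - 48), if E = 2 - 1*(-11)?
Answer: -118/35 ≈ -3.3714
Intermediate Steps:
E = 13 (E = 2 + 11 = 13)
118/(E - 48) = 118/(13 - 48) = 118/(-35) = 118*(-1/35) = -118/35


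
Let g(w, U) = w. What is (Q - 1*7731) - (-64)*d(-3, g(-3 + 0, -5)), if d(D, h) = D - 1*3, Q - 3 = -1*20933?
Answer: -29045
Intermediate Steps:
Q = -20930 (Q = 3 - 1*20933 = 3 - 20933 = -20930)
d(D, h) = -3 + D (d(D, h) = D - 3 = -3 + D)
(Q - 1*7731) - (-64)*d(-3, g(-3 + 0, -5)) = (-20930 - 1*7731) - (-64)*(-3 - 3) = (-20930 - 7731) - (-64)*(-6) = -28661 - 1*384 = -28661 - 384 = -29045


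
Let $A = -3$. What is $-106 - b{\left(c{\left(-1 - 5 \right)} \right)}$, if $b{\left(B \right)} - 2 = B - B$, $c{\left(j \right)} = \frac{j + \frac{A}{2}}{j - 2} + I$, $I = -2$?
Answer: $-108$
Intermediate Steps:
$c{\left(j \right)} = -2 + \frac{- \frac{3}{2} + j}{-2 + j}$ ($c{\left(j \right)} = \frac{j - \frac{3}{2}}{j - 2} - 2 = \frac{j - \frac{3}{2}}{-2 + j} - 2 = \frac{- \frac{3}{2} + j}{-2 + j} - 2 = -2 + \frac{- \frac{3}{2} + j}{-2 + j}$)
$b{\left(B \right)} = 2$ ($b{\left(B \right)} = 2 + \left(B - B\right) = 2 + 0 = 2$)
$-106 - b{\left(c{\left(-1 - 5 \right)} \right)} = -106 - 2 = -108$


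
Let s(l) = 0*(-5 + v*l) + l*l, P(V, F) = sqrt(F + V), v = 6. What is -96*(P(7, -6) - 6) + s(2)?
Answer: 484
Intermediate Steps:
s(l) = l**2 (s(l) = 0*(-5 + 6*l) + l*l = 0 + l**2 = l**2)
-96*(P(7, -6) - 6) + s(2) = -96*(sqrt(-6 + 7) - 6) + 2**2 = -96*(sqrt(1) - 6) + 4 = -96*(1 - 6) + 4 = -96*(-5) + 4 = 480 + 4 = 484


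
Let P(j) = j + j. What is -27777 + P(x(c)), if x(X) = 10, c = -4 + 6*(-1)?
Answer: -27757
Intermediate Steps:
c = -10 (c = -4 - 6 = -10)
P(j) = 2*j
-27777 + P(x(c)) = -27777 + 2*10 = -27777 + 20 = -27757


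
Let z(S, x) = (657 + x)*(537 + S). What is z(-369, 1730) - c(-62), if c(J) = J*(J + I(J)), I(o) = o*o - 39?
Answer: 633082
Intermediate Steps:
I(o) = -39 + o² (I(o) = o² - 39 = -39 + o²)
z(S, x) = (537 + S)*(657 + x)
c(J) = J*(-39 + J + J²) (c(J) = J*(J + (-39 + J²)) = J*(-39 + J + J²))
z(-369, 1730) - c(-62) = (352809 + 537*1730 + 657*(-369) - 369*1730) - (-62)*(-39 - 62 + (-62)²) = (352809 + 929010 - 242433 - 638370) - (-62)*(-39 - 62 + 3844) = 401016 - (-62)*3743 = 401016 - 1*(-232066) = 401016 + 232066 = 633082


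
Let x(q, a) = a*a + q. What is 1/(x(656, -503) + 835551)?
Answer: 1/1089216 ≈ 9.1809e-7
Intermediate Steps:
x(q, a) = q + a**2 (x(q, a) = a**2 + q = q + a**2)
1/(x(656, -503) + 835551) = 1/((656 + (-503)**2) + 835551) = 1/((656 + 253009) + 835551) = 1/(253665 + 835551) = 1/1089216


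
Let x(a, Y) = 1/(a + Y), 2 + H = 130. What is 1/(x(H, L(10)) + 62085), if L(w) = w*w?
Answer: 228/14155381 ≈ 1.6107e-5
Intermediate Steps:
H = 128 (H = -2 + 130 = 128)
L(w) = w²
x(a, Y) = 1/(Y + a)
1/(x(H, L(10)) + 62085) = 1/(1/(10² + 128) + 62085) = 1/(1/(100 + 128) + 62085) = 1/(1/228 + 62085) = 1/(14155381/228) = 228/14155381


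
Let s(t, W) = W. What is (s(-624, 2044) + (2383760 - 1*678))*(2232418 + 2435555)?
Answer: 11133703769598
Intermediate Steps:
(s(-624, 2044) + (2383760 - 1*678))*(2232418 + 2435555) = (2044 + (2383760 - 1*678))*(2232418 + 2435555) = (2044 + (2383760 - 678))*4667973 = (2044 + 2383082)*4667973 = 2385126*4667973 = 11133703769598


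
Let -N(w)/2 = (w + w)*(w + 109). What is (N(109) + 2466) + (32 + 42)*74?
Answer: -87106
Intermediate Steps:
N(w) = -4*w*(109 + w) (N(w) = -2*(w + w)*(w + 109) = -2*2*w*(109 + w) = -4*w*(109 + w))
(N(109) + 2466) + (32 + 42)*74 = (-4*109*(109 + 109) + 2466) + (32 + 42)*74 = (-4*109*218 + 2466) + 74*74 = (-95048 + 2466) + 5476 = -92582 + 5476 = -87106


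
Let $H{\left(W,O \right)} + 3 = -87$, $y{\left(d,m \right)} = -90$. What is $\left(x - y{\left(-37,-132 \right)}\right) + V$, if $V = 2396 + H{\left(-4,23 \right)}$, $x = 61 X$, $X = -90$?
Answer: $-3094$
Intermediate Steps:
$H{\left(W,O \right)} = -90$ ($H{\left(W,O \right)} = -3 - 87 = -90$)
$x = -5490$ ($x = 61 \left(-90\right) = -5490$)
$V = 2306$ ($V = 2396 - 90 = 2306$)
$\left(x - y{\left(-37,-132 \right)}\right) + V = \left(-5490 - -90\right) + 2306 = \left(-5490 + 90\right) + 2306 = -5400 + 2306 = -3094$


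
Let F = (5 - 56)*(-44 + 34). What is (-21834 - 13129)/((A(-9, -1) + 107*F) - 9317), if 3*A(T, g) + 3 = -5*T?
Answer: -34963/45267 ≈ -0.77237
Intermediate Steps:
A(T, g) = -1 - 5*T/3 (A(T, g) = -1 + (-5*T)/3 = -1 - 5*T/3)
F = 510 (F = -51*(-10) = 510)
(-21834 - 13129)/((A(-9, -1) + 107*F) - 9317) = (-21834 - 13129)/(((-1 - 5/3*(-9)) + 107*510) - 9317) = -34963/(((-1 + 15) + 54570) - 9317) = -34963/((14 + 54570) - 9317) = -34963/(54584 - 9317) = -34963/45267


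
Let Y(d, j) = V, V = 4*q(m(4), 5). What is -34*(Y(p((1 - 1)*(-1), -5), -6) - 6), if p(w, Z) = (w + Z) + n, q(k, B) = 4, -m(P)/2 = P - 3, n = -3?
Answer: -340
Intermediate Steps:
m(P) = 6 - 2*P (m(P) = -2*(P - 3) = -2*(-3 + P) = 6 - 2*P)
V = 16 (V = 4*4 = 16)
p(w, Z) = -3 + Z + w (p(w, Z) = (w + Z) - 3 = (Z + w) - 3 = -3 + Z + w)
Y(d, j) = 16
-34*(Y(p((1 - 1)*(-1), -5), -6) - 6) = -34*(16 - 6) = -34*10 = -340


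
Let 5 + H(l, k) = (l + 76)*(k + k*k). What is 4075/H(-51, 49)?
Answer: 815/12249 ≈ 0.066536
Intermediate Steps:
H(l, k) = -5 + (76 + l)*(k + k²) (H(l, k) = -5 + (l + 76)*(k + k*k) = -5 + (76 + l)*(k + k²))
4075/H(-51, 49) = 4075/(-5 + 76*49 + 76*49² + 49*(-51) - 51*49²) = 4075/(-5 + 3724 + 76*2401 - 2499 - 51*2401) = 4075/(-5 + 3724 + 182476 - 2499 - 122451) = 4075/61245 = 4075*(1/61245) = 815/12249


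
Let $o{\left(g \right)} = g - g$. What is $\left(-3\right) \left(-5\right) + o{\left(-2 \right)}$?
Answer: $15$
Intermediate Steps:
$o{\left(g \right)} = 0$
$\left(-3\right) \left(-5\right) + o{\left(-2 \right)} = \left(-3\right) \left(-5\right) + 0 = 15 + 0 = 15$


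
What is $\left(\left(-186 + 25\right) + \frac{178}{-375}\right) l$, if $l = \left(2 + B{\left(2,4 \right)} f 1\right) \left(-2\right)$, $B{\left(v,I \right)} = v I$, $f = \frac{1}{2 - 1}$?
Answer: $\frac{242212}{75} \approx 3229.5$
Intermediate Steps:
$f = 1$ ($f = 1^{-1} = 1$)
$B{\left(v,I \right)} = I v$
$l = -20$ ($l = \left(2 + 4 \cdot 2 \cdot 1 \cdot 1\right) \left(-2\right) = \left(2 + 8 \cdot 1 \cdot 1\right) \left(-2\right) = \left(2 + 8 \cdot 1\right) \left(-2\right) = \left(2 + 8\right) \left(-2\right) = 10 \left(-2\right) = -20$)
$\left(\left(-186 + 25\right) + \frac{178}{-375}\right) l = \left(\left(-186 + 25\right) + \frac{178}{-375}\right) \left(-20\right) = \left(-161 + 178 \left(- \frac{1}{375}\right)\right) \left(-20\right) = \left(-161 - \frac{178}{375}\right) \left(-20\right) = \left(- \frac{60553}{375}\right) \left(-20\right) = \frac{242212}{75}$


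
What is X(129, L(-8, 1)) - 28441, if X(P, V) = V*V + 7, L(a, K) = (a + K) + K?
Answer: -28398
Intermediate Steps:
L(a, K) = a + 2*K (L(a, K) = (K + a) + K = a + 2*K)
X(P, V) = 7 + V² (X(P, V) = V² + 7 = 7 + V²)
X(129, L(-8, 1)) - 28441 = (7 + (-8 + 2*1)²) - 28441 = (7 + (-8 + 2)²) - 28441 = (7 + (-6)²) - 28441 = (7 + 36) - 28441 = 43 - 28441 = -28398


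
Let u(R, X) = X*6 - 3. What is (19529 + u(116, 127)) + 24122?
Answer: 44410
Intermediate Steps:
u(R, X) = -3 + 6*X (u(R, X) = 6*X - 3 = -3 + 6*X)
(19529 + u(116, 127)) + 24122 = (19529 + (-3 + 6*127)) + 24122 = (19529 + (-3 + 762)) + 24122 = (19529 + 759) + 24122 = 20288 + 24122 = 44410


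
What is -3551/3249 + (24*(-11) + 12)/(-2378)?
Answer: -3812765/3863061 ≈ -0.98698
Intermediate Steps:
-3551/3249 + (24*(-11) + 12)/(-2378) = -3551*1/3249 + (-264 + 12)*(-1/2378) = -3551/3249 - 252*(-1/2378) = -3551/3249 + 126/1189 = -3812765/3863061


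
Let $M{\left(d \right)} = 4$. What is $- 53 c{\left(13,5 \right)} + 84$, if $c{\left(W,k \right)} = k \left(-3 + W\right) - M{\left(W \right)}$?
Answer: $-2354$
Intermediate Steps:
$c{\left(W,k \right)} = -4 + k \left(-3 + W\right)$ ($c{\left(W,k \right)} = k \left(-3 + W\right) - 4 = -4 + k \left(-3 + W\right)$)
$- 53 c{\left(13,5 \right)} + 84 = - 53 \left(-4 - 15 + 13 \cdot 5\right) + 84 = - 53 \left(-4 - 15 + 65\right) + 84 = \left(-53\right) 46 + 84 = -2438 + 84 = -2354$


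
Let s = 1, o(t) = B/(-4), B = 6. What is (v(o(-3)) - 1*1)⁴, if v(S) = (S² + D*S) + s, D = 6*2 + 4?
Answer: 57289761/256 ≈ 2.2379e+5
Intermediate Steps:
D = 16 (D = 12 + 4 = 16)
o(t) = -3/2 (o(t) = 6/(-4) = 6*(-¼) = -3/2)
v(S) = 1 + S² + 16*S (v(S) = (S² + 16*S) + 1 = 1 + S² + 16*S)
(v(o(-3)) - 1*1)⁴ = ((1 + (-3/2)² + 16*(-3/2)) - 1*1)⁴ = ((1 + 9/4 - 24) - 1)⁴ = (-83/4 - 1)⁴ = (-87/4)⁴ = 57289761/256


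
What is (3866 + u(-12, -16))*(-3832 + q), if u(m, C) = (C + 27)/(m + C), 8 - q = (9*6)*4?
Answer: -109319370/7 ≈ -1.5617e+7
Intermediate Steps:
q = -208 (q = 8 - 9*6*4 = 8 - 54*4 = 8 - 1*216 = 8 - 216 = -208)
u(m, C) = (27 + C)/(C + m)
(3866 + u(-12, -16))*(-3832 + q) = (3866 + (27 - 16)/(-16 - 12))*(-3832 - 208) = (3866 + 11/(-28))*(-4040) = (3866 - 1/28*11)*(-4040) = (3866 - 11/28)*(-4040) = (108237/28)*(-4040) = -109319370/7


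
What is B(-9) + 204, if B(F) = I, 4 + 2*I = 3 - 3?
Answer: 202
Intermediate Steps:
I = -2 (I = -2 + (3 - 3)/2 = -2 + (½)*0 = -2 + 0 = -2)
B(F) = -2
B(-9) + 204 = -2 + 204 = 202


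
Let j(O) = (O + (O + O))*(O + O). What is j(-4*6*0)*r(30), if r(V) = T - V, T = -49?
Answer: 0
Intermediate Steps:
r(V) = -49 - V
j(O) = 6*O² (j(O) = (O + 2*O)*(2*O) = (3*O)*(2*O) = 6*O²)
j(-4*6*0)*r(30) = (6*(-4*6*0)²)*(-49 - 1*30) = (6*(-24*0)²)*(-49 - 30) = (6*0²)*(-79) = (6*0)*(-79) = 0*(-79) = 0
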